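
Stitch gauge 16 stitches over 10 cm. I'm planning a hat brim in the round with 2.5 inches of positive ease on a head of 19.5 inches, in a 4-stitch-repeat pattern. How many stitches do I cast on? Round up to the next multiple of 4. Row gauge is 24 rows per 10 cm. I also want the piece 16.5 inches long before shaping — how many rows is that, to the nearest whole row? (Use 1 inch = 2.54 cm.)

Cast on 92 stitches; work 101 rows.

Finished = 19.5 + 2.5 = 22 inches.
22 inches × 2.54 = 55.88 cm.
16/10 = 1.6 sts per cm; 55.88 × 1.6 = 89.41 sts.
Next multiple of 4 → 92.
16.5 inches = 41.91 cm; × 2.4 = 100.58 → 101 rows.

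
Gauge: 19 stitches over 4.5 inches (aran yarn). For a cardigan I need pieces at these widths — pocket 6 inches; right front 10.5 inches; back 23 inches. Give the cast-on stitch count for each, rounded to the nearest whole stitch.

Rate = 19/4.5 = 4.222 sts per in.
pocket: 6 × 4.222 = 25.33 → 25.
right front: 10.5 × 4.222 = 44.33 → 44.
back: 23 × 4.222 = 97.11 → 97.

pocket 25; right front 44; back 97.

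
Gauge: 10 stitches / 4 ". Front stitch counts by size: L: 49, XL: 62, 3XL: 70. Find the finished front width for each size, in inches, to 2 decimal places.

10/4 = 2.5 sts per in.
L: 49 / 2.5 = 19.600 → 19.60 in.
XL: 62 / 2.5 = 24.800 → 24.80 in.
3XL: 70 / 2.5 = 28.000 → 28.00 in.

L 19.60 inches; XL 24.80 inches; 3XL 28.00 inches.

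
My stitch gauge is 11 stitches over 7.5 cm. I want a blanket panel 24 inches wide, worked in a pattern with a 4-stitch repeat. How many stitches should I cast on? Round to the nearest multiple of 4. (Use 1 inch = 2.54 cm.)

24 in = 24 × 2.54 = 60.96 cm.
11 / 7.5 = 1.467 sts/cm.
60.96 × 1.467 = 89.41 sts.
→ 88.

Cast on 88 stitches.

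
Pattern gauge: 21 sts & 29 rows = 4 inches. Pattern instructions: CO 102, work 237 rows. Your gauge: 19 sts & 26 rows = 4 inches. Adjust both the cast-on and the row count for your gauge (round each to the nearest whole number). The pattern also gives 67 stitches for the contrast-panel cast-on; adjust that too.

Cast on 92 stitches; work 212 rows; contrast-panel cast-on 61 stitches.

Stitches: 102 × 19/21 = 92.29 → 92.
Rows: 237 × 26/29 = 212.48 → 212.
contrast-panel cast-on: 67 × 19/21 = 60.62 → 61.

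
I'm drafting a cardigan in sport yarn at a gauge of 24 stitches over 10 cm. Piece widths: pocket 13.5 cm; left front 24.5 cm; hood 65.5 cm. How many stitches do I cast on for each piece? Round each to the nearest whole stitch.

pocket 32; left front 59; hood 157.

Rate = 24/10 = 2.4 sts per cm.
pocket: 13.5 × 2.4 = 32.40 → 32.
left front: 24.5 × 2.4 = 58.80 → 59.
hood: 65.5 × 2.4 = 157.20 → 157.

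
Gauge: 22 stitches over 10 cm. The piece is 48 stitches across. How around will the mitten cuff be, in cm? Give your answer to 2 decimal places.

22 stitches / 10 cm = 2.2 stitches per cm.
48 / 2.2 = 21.818 cm.

21.82 cm.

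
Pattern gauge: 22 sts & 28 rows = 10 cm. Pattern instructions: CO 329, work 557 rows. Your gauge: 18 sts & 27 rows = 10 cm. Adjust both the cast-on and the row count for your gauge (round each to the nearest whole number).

Cast on 269 stitches; work 537 rows.

Stitches: 329 × 18/22 = 269.18 → 269.
Rows: 557 × 27/28 = 537.11 → 537.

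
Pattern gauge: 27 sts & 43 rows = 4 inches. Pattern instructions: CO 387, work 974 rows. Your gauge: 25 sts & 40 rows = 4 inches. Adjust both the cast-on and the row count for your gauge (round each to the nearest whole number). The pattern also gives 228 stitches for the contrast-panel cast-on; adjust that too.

Stitches: 387 × 25/27 = 358.33 → 358.
Rows: 974 × 40/43 = 906.05 → 906.
contrast-panel cast-on: 228 × 25/27 = 211.11 → 211.

Cast on 358 stitches; work 906 rows; contrast-panel cast-on 211 stitches.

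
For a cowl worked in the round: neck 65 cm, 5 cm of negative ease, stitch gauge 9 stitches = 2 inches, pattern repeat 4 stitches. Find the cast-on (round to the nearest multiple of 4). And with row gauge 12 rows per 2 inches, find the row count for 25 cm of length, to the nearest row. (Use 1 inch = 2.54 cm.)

Cast on 108 stitches; work 59 rows.

Finished = 65 − 5 = 60 cm.
60 cm × 1/2.54 = 23.62 inches.
9/2 = 4.5 sts per in; 23.62 × 4.5 = 106.30 sts.
Nearest multiple of 4 → 108.
25 cm = 9.84 inches; × 6 = 59.06 → 59 rows.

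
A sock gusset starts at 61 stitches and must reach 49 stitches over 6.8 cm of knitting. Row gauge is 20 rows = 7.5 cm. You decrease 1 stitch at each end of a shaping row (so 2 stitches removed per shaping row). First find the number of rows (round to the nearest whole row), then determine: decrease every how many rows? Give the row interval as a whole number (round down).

Decrease every 3rd row.

Rows = 6.8 × 2.667 = 18.1 → 18 rows.
Stitches to remove: 12 → 6 shaping rows (at 2 st each).
18 / 6 = 3.00 → every 3 rows.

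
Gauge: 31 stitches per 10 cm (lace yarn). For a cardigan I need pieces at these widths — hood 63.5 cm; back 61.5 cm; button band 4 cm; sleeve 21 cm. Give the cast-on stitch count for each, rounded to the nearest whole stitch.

hood 197; back 191; button band 12; sleeve 65.

Rate = 31/10 = 3.1 sts per cm.
hood: 63.5 × 3.1 = 196.85 → 197.
back: 61.5 × 3.1 = 190.65 → 191.
button band: 4 × 3.1 = 12.40 → 12.
sleeve: 21 × 3.1 = 65.10 → 65.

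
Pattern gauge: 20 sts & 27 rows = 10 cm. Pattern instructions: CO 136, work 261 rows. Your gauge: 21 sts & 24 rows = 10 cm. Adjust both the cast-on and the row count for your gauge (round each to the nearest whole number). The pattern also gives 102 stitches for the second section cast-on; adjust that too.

Cast on 143 stitches; work 232 rows; second section cast-on 107 stitches.

Stitches: 136 × 21/20 = 142.80 → 143.
Rows: 261 × 24/27 = 232.00 → 232.
second section cast-on: 102 × 21/20 = 107.10 → 107.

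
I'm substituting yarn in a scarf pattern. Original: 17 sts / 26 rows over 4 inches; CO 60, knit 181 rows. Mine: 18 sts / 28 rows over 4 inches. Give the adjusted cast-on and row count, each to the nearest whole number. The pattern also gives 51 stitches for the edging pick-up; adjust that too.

Cast on 64 stitches; work 195 rows; edging pick-up 54 stitches.

Stitches: 60 × 18/17 = 63.53 → 64.
Rows: 181 × 28/26 = 194.92 → 195.
edging pick-up: 51 × 18/17 = 54.00 → 54.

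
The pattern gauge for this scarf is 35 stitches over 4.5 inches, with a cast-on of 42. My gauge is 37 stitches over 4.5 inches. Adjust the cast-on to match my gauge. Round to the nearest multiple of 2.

Scale factor = 37 / 35 = 1.057.
42 × 37 / 35 = 44.40 sts.
→ 44 sts.

44 stitches.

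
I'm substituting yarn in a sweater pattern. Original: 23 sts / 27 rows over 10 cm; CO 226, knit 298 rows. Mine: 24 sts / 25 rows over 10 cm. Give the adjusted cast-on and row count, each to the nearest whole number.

Cast on 236 stitches; work 276 rows.

Stitches: 226 × 24/23 = 235.83 → 236.
Rows: 298 × 25/27 = 275.93 → 276.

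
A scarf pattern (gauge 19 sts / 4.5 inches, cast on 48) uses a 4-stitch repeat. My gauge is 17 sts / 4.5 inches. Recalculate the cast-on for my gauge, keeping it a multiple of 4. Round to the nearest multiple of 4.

48 × 17 / 19 = 42.95.
Nearest multiple of 4: 44.

CO 44 sts.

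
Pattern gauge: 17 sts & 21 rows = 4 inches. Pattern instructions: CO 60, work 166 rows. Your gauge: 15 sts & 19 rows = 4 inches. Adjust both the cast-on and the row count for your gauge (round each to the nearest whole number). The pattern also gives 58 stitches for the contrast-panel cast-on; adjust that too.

Stitches: 60 × 15/17 = 52.94 → 53.
Rows: 166 × 19/21 = 150.19 → 150.
contrast-panel cast-on: 58 × 15/17 = 51.18 → 51.

Cast on 53 stitches; work 150 rows; contrast-panel cast-on 51 stitches.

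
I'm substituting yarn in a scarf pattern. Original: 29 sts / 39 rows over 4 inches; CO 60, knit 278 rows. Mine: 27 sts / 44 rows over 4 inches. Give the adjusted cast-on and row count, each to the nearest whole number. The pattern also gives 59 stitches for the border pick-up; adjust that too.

Cast on 56 stitches; work 314 rows; border pick-up 55 stitches.

Stitches: 60 × 27/29 = 55.86 → 56.
Rows: 278 × 44/39 = 313.64 → 314.
border pick-up: 59 × 27/29 = 54.93 → 55.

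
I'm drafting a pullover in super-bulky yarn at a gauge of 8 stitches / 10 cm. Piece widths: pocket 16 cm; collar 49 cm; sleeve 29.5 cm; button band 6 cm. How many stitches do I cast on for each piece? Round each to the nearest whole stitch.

Rate = 8/10 = 0.8 sts per cm.
pocket: 16 × 0.8 = 12.80 → 13.
collar: 49 × 0.8 = 39.20 → 39.
sleeve: 29.5 × 0.8 = 23.60 → 24.
button band: 6 × 0.8 = 4.80 → 5.

pocket 13; collar 39; sleeve 24; button band 5.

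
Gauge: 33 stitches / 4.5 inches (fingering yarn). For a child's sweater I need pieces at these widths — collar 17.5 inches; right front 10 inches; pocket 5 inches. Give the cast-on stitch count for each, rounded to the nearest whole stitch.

collar 128; right front 73; pocket 37.

Rate = 33/4.5 = 7.333 sts per in.
collar: 17.5 × 7.333 = 128.33 → 128.
right front: 10 × 7.333 = 73.33 → 73.
pocket: 5 × 7.333 = 36.67 → 37.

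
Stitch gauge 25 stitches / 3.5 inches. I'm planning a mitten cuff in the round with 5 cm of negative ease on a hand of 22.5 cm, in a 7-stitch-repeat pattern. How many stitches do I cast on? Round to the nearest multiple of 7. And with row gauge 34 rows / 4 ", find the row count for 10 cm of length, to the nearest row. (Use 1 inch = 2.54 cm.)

Finished = 22.5 − 5 = 17.5 cm.
17.5 cm × 1/2.54 = 6.89 inches.
25/3.5 = 7.143 sts per in; 6.89 × 7.143 = 49.21 sts.
Nearest multiple of 7 → 49.
10 cm = 3.94 inches; × 8.5 = 33.46 → 33 rows.

Cast on 49 stitches; work 33 rows.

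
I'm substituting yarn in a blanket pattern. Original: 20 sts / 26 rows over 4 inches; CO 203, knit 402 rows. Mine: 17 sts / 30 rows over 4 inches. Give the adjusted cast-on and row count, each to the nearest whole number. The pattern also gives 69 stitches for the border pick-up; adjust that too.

Cast on 173 stitches; work 464 rows; border pick-up 59 stitches.

Stitches: 203 × 17/20 = 172.55 → 173.
Rows: 402 × 30/26 = 463.85 → 464.
border pick-up: 69 × 17/20 = 58.65 → 59.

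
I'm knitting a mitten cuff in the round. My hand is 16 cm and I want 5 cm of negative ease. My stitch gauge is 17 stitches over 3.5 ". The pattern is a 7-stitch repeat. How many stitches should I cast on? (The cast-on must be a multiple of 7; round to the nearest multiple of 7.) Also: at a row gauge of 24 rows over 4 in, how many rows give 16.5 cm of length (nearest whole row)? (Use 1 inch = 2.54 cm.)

Finished = 16 − 5 = 11 cm.
11 cm × 1/2.54 = 4.33 inches.
17/3.5 = 4.857 sts per in; 4.33 × 4.857 = 21.03 sts.
Nearest multiple of 7 → 21.
16.5 cm = 6.50 inches; × 6 = 38.98 → 39 rows.

Cast on 21 stitches; work 39 rows.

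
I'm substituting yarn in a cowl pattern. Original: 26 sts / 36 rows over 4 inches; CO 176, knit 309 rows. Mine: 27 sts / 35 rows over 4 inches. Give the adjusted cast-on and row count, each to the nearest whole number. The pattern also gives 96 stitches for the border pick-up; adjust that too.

Stitches: 176 × 27/26 = 182.77 → 183.
Rows: 309 × 35/36 = 300.42 → 300.
border pick-up: 96 × 27/26 = 99.69 → 100.

Cast on 183 stitches; work 300 rows; border pick-up 100 stitches.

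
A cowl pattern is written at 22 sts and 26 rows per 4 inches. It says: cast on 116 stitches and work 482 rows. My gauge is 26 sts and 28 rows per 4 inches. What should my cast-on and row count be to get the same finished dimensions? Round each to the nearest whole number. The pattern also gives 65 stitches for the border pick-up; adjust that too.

Stitches: 116 × 26/22 = 137.09 → 137.
Rows: 482 × 28/26 = 519.08 → 519.
border pick-up: 65 × 26/22 = 76.82 → 77.

Cast on 137 stitches; work 519 rows; border pick-up 77 stitches.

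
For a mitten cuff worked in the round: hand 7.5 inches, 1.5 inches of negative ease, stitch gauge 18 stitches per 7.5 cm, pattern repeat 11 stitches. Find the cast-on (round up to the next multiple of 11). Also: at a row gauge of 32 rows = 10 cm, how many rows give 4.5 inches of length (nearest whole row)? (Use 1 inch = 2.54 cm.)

Finished = 7.5 − 1.5 = 6 inches.
6 inches × 2.54 = 15.24 cm.
18/7.5 = 2.4 sts per cm; 15.24 × 2.4 = 36.58 sts.
Next multiple of 11 → 44.
4.5 inches = 11.43 cm; × 3.2 = 36.58 → 37 rows.

Cast on 44 stitches; work 37 rows.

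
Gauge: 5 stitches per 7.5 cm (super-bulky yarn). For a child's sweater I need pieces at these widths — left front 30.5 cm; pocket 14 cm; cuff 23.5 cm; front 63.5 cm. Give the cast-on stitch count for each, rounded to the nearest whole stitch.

left front 20; pocket 9; cuff 16; front 42.

Rate = 5/7.5 = 0.667 sts per cm.
left front: 30.5 × 0.667 = 20.33 → 20.
pocket: 14 × 0.667 = 9.33 → 9.
cuff: 23.5 × 0.667 = 15.67 → 16.
front: 63.5 × 0.667 = 42.33 → 42.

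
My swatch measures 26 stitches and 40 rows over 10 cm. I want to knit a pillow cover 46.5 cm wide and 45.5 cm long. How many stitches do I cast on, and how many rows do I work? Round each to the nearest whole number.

Cast on 121 stitches and work 182 rows.

Stitch gauge = 26/10 = 2.6 sts/cm; 46.5 × 2.6 = 120.90 → 121 sts.
Row gauge = 40/10 = 4 rows/cm; 45.5 × 4 = 182.00 → 182 rows.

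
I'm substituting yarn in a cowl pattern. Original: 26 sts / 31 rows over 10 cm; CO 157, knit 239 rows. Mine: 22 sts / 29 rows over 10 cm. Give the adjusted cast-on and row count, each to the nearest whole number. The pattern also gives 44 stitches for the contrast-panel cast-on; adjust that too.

Stitches: 157 × 22/26 = 132.85 → 133.
Rows: 239 × 29/31 = 223.58 → 224.
contrast-panel cast-on: 44 × 22/26 = 37.23 → 37.

Cast on 133 stitches; work 224 rows; contrast-panel cast-on 37 stitches.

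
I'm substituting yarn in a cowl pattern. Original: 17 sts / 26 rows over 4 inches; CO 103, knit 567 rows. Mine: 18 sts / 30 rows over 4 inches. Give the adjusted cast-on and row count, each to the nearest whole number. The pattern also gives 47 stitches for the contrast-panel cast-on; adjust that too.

Cast on 109 stitches; work 654 rows; contrast-panel cast-on 50 stitches.

Stitches: 103 × 18/17 = 109.06 → 109.
Rows: 567 × 30/26 = 654.23 → 654.
contrast-panel cast-on: 47 × 18/17 = 49.76 → 50.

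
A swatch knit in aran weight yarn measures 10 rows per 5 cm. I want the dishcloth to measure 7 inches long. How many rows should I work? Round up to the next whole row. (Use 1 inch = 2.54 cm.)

36 rows.

7 in = 17.78 cm.
10 rows / 5 cm = 2 rows per cm.
17.78 × 2 = 35.56 rows.
Round up → 36.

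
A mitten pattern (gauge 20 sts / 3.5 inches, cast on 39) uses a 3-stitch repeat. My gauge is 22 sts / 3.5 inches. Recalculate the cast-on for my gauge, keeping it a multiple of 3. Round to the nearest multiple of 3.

39 × 22 / 20 = 42.90.
Nearest multiple of 3: 42.

Cast on 42 stitches.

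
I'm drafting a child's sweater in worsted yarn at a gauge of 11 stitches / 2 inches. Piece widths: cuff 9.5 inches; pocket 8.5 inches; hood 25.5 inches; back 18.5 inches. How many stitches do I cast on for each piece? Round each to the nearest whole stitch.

cuff 52; pocket 47; hood 140; back 102.

Rate = 11/2 = 5.5 sts per in.
cuff: 9.5 × 5.5 = 52.25 → 52.
pocket: 8.5 × 5.5 = 46.75 → 47.
hood: 25.5 × 5.5 = 140.25 → 140.
back: 18.5 × 5.5 = 101.75 → 102.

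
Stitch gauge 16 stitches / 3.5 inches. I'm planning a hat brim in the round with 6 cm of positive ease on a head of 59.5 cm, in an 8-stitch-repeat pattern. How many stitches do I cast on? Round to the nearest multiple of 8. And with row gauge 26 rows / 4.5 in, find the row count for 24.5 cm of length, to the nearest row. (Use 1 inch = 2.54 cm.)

Finished = 59.5 + 6 = 65.5 cm.
65.5 cm × 1/2.54 = 25.79 inches.
16/3.5 = 4.571 sts per in; 25.79 × 4.571 = 117.89 sts.
Nearest multiple of 8 → 120.
24.5 cm = 9.65 inches; × 5.778 = 55.73 → 56 rows.

Cast on 120 stitches; work 56 rows.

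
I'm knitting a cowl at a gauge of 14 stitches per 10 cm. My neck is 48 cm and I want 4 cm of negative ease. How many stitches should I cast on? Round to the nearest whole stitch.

Cast on 62 stitches.

Finished = 48 − 4 = 44 cm.
14 / 10 = 1.4 sts per cm.
44.00 × 1.4 = 61.60 sts.
→ 62 sts.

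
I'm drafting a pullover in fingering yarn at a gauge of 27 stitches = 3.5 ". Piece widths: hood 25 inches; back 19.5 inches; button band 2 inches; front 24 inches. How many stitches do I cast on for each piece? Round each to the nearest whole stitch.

hood 193; back 150; button band 15; front 185.

Rate = 27/3.5 = 7.714 sts per in.
hood: 25 × 7.714 = 192.86 → 193.
back: 19.5 × 7.714 = 150.43 → 150.
button band: 2 × 7.714 = 15.43 → 15.
front: 24 × 7.714 = 185.14 → 185.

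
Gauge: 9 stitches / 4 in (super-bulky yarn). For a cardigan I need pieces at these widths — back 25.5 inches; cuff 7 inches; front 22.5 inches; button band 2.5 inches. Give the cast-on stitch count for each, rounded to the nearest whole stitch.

Rate = 9/4 = 2.25 sts per in.
back: 25.5 × 2.25 = 57.38 → 57.
cuff: 7 × 2.25 = 15.75 → 16.
front: 22.5 × 2.25 = 50.62 → 51.
button band: 2.5 × 2.25 = 5.62 → 6.

back 57; cuff 16; front 51; button band 6.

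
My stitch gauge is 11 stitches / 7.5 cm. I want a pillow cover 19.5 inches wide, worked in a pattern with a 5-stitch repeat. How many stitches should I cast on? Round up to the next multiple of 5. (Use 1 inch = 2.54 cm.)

19.5 in = 19.5 × 2.54 = 49.53 cm.
11 / 7.5 = 1.467 sts/cm.
49.53 × 1.467 = 72.64 sts.
→ 75.

CO 75 sts.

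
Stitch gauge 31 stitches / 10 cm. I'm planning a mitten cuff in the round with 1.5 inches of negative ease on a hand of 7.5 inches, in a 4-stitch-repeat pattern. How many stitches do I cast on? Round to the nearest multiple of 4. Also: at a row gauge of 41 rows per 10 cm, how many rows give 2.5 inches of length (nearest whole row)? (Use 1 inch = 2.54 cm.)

Finished = 7.5 − 1.5 = 6 inches.
6 inches × 2.54 = 15.24 cm.
31/10 = 3.1 sts per cm; 15.24 × 3.1 = 47.24 sts.
Nearest multiple of 4 → 48.
2.5 inches = 6.35 cm; × 4.1 = 26.04 → 26 rows.

Cast on 48 stitches; work 26 rows.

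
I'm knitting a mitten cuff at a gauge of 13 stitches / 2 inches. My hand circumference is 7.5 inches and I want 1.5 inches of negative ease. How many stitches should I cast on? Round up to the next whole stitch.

Finished = 7.5 − 1.5 = 6 in.
13 / 2 = 6.5 sts per inch.
6.00 × 6.5 = 39.00 sts.

Cast on 39 stitches.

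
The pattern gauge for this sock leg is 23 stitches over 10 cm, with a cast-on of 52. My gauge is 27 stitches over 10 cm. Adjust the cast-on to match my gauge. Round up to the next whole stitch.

CO 62 sts.

Scale factor = 27 / 23 = 1.174.
52 × 27 / 23 = 61.04 sts.
→ 62 sts.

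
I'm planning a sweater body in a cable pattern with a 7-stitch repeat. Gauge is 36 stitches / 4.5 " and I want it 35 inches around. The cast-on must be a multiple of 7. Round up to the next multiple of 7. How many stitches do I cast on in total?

CO 280 sts.

36 / 4.5 = 8 sts per inch.
35 × 8 = 280.00 sts.
Next multiple of 7: 280.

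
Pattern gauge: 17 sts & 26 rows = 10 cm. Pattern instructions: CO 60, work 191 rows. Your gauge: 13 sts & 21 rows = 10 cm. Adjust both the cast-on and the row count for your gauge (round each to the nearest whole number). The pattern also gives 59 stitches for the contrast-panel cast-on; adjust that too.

Cast on 46 stitches; work 154 rows; contrast-panel cast-on 45 stitches.

Stitches: 60 × 13/17 = 45.88 → 46.
Rows: 191 × 21/26 = 154.27 → 154.
contrast-panel cast-on: 59 × 13/17 = 45.12 → 45.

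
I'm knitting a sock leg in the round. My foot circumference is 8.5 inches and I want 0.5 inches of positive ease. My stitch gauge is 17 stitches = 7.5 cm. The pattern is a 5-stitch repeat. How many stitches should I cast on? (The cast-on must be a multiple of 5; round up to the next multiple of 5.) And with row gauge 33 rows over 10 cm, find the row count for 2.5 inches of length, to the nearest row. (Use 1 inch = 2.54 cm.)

Finished = 8.5 + 0.5 = 9 inches.
9 inches × 2.54 = 22.86 cm.
17/7.5 = 2.267 sts per cm; 22.86 × 2.267 = 51.82 sts.
Next multiple of 5 → 55.
2.5 inches = 6.35 cm; × 3.3 = 20.95 → 21 rows.

Cast on 55 stitches; work 21 rows.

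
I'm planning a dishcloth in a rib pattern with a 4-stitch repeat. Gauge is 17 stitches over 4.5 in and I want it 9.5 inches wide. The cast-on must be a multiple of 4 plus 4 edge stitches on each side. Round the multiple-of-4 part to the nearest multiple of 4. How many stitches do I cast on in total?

CO 36 sts.

17 / 4.5 = 3.778 sts per inch.
9.5 × 3.778 = 35.89 sts.
Less 8 edge sts → 27.89 for the repeat.
Nearest multiple of 4: 28.
Add back 8 edge sts → 36.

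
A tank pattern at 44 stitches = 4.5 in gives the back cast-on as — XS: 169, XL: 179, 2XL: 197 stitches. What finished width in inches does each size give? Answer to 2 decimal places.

44/4.5 = 9.778 sts per in.
XS: 169 / 9.778 = 17.284 → 17.28 in.
XL: 179 / 9.778 = 18.307 → 18.31 in.
2XL: 197 / 9.778 = 20.148 → 20.15 in.

XS 17.28 inches; XL 18.31 inches; 2XL 20.15 inches.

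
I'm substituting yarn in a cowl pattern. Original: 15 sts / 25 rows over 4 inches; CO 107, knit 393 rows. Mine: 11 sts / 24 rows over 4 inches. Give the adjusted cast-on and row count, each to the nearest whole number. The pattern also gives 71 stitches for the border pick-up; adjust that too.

Stitches: 107 × 11/15 = 78.47 → 78.
Rows: 393 × 24/25 = 377.28 → 377.
border pick-up: 71 × 11/15 = 52.07 → 52.

Cast on 78 stitches; work 377 rows; border pick-up 52 stitches.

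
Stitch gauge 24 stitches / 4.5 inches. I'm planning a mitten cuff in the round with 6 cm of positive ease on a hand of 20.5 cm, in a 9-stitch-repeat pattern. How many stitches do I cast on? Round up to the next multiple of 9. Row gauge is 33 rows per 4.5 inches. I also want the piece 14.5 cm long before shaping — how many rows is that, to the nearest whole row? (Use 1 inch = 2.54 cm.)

Cast on 63 stitches; work 42 rows.

Finished = 20.5 + 6 = 26.5 cm.
26.5 cm × 1/2.54 = 10.43 inches.
24/4.5 = 5.333 sts per in; 10.43 × 5.333 = 55.64 sts.
Next multiple of 9 → 63.
14.5 cm = 5.71 inches; × 7.333 = 41.86 → 42 rows.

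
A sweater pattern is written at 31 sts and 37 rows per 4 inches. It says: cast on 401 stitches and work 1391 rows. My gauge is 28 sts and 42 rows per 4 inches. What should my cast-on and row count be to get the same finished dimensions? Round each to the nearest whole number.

Cast on 362 stitches; work 1579 rows.

Stitches: 401 × 28/31 = 362.19 → 362.
Rows: 1391 × 42/37 = 1578.97 → 1579.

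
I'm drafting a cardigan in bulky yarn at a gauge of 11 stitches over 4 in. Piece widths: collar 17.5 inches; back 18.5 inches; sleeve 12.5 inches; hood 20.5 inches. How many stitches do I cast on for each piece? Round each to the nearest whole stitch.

collar 48; back 51; sleeve 34; hood 56.

Rate = 11/4 = 2.75 sts per in.
collar: 17.5 × 2.75 = 48.12 → 48.
back: 18.5 × 2.75 = 50.88 → 51.
sleeve: 12.5 × 2.75 = 34.38 → 34.
hood: 20.5 × 2.75 = 56.38 → 56.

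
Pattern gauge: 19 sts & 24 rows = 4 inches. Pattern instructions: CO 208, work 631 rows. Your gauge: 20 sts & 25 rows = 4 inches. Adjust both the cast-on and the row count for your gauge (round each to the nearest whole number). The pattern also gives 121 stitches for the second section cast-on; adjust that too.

Stitches: 208 × 20/19 = 218.95 → 219.
Rows: 631 × 25/24 = 657.29 → 657.
second section cast-on: 121 × 20/19 = 127.37 → 127.

Cast on 219 stitches; work 657 rows; second section cast-on 127 stitches.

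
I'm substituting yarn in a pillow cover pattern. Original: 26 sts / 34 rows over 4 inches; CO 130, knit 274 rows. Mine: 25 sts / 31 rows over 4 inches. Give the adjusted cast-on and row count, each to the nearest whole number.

Cast on 125 stitches; work 250 rows.

Stitches: 130 × 25/26 = 125.00 → 125.
Rows: 274 × 31/34 = 249.82 → 250.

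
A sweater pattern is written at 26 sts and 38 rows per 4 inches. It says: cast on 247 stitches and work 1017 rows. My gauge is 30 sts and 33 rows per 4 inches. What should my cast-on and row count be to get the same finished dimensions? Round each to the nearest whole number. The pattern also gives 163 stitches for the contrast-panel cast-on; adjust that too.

Cast on 285 stitches; work 883 rows; contrast-panel cast-on 188 stitches.

Stitches: 247 × 30/26 = 285.00 → 285.
Rows: 1017 × 33/38 = 883.18 → 883.
contrast-panel cast-on: 163 × 30/26 = 188.08 → 188.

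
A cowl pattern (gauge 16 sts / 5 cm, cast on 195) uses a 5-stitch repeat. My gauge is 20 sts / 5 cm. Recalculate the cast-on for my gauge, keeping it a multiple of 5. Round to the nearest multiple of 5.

195 × 20 / 16 = 243.75.
Nearest multiple of 5: 245.

Cast on 245 stitches.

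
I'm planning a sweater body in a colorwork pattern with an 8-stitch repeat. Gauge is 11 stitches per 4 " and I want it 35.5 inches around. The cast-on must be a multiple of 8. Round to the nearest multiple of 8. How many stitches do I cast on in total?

11 / 4 = 2.75 sts per inch.
35.5 × 2.75 = 97.62 sts.
Nearest multiple of 8: 96.

CO 96 sts.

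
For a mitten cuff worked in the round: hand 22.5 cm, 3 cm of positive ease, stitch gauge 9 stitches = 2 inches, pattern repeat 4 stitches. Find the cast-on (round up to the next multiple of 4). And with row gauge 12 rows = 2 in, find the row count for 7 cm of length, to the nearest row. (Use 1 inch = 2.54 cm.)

Cast on 48 stitches; work 17 rows.

Finished = 22.5 + 3 = 25.5 cm.
25.5 cm × 1/2.54 = 10.04 inches.
9/2 = 4.5 sts per in; 10.04 × 4.5 = 45.18 sts.
Next multiple of 4 → 48.
7 cm = 2.76 inches; × 6 = 16.54 → 17 rows.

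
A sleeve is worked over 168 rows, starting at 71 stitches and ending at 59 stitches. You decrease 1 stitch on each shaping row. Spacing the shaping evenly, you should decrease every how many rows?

Stitches to remove: |59 − 71| = 12.
Shaping rows needed: 12 / 1 = 12.
168 rows / 12 = every 14 rows.

Decrease every 14th row.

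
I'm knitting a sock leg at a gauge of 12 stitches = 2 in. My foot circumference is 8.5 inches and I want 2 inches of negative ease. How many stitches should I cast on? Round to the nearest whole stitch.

Finished = 8.5 − 2 = 6.5 in.
12 / 2 = 6 sts per inch.
6.50 × 6 = 39.00 sts.

CO 39 sts.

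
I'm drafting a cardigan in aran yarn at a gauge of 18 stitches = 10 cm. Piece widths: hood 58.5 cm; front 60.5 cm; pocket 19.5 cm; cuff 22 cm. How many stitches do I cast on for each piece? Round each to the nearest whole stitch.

Rate = 18/10 = 1.8 sts per cm.
hood: 58.5 × 1.8 = 105.30 → 105.
front: 60.5 × 1.8 = 108.90 → 109.
pocket: 19.5 × 1.8 = 35.10 → 35.
cuff: 22 × 1.8 = 39.60 → 40.

hood 105; front 109; pocket 35; cuff 40.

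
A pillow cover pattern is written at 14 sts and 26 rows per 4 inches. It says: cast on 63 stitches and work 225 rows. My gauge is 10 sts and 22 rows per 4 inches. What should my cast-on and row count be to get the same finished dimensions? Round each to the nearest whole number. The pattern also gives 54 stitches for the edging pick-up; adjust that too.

Cast on 45 stitches; work 190 rows; edging pick-up 39 stitches.

Stitches: 63 × 10/14 = 45.00 → 45.
Rows: 225 × 22/26 = 190.38 → 190.
edging pick-up: 54 × 10/14 = 38.57 → 39.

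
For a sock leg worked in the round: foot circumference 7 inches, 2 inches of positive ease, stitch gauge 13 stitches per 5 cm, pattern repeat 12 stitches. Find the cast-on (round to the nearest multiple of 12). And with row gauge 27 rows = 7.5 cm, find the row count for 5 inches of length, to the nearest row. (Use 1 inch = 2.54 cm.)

Finished = 7 + 2 = 9 inches.
9 inches × 2.54 = 22.86 cm.
13/5 = 2.6 sts per cm; 22.86 × 2.6 = 59.44 sts.
Nearest multiple of 12 → 60.
5 inches = 12.70 cm; × 3.6 = 45.72 → 46 rows.

Cast on 60 stitches; work 46 rows.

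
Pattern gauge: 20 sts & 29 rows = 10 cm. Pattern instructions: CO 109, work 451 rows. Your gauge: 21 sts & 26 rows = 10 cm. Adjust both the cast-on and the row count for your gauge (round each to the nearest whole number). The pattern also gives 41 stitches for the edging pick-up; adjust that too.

Cast on 114 stitches; work 404 rows; edging pick-up 43 stitches.

Stitches: 109 × 21/20 = 114.45 → 114.
Rows: 451 × 26/29 = 404.34 → 404.
edging pick-up: 41 × 21/20 = 43.05 → 43.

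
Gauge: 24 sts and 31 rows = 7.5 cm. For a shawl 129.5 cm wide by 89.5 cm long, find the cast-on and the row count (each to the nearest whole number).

Cast on 414 stitches and work 370 rows.

Stitch gauge = 24/7.5 = 3.2 sts/cm; 129.5 × 3.2 = 414.40 → 414 sts.
Row gauge = 31/7.5 = 4.133 rows/cm; 89.5 × 4.133 = 369.93 → 370 rows.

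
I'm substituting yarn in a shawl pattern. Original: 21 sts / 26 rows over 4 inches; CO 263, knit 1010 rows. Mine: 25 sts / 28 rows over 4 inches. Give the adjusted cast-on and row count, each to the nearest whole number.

Stitches: 263 × 25/21 = 313.10 → 313.
Rows: 1010 × 28/26 = 1087.69 → 1088.

Cast on 313 stitches; work 1088 rows.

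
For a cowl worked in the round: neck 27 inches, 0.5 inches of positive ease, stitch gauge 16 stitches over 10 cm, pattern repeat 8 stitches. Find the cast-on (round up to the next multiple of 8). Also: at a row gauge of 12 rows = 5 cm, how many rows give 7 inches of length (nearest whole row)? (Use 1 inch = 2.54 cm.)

Finished = 27 + 0.5 = 27.5 inches.
27.5 inches × 2.54 = 69.85 cm.
16/10 = 1.6 sts per cm; 69.85 × 1.6 = 111.76 sts.
Next multiple of 8 → 112.
7 inches = 17.78 cm; × 2.4 = 42.67 → 43 rows.

Cast on 112 stitches; work 43 rows.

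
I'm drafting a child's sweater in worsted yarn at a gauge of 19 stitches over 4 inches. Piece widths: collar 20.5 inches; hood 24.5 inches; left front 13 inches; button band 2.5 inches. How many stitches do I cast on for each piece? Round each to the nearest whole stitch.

Rate = 19/4 = 4.75 sts per in.
collar: 20.5 × 4.75 = 97.38 → 97.
hood: 24.5 × 4.75 = 116.38 → 116.
left front: 13 × 4.75 = 61.75 → 62.
button band: 2.5 × 4.75 = 11.88 → 12.

collar 97; hood 116; left front 62; button band 12.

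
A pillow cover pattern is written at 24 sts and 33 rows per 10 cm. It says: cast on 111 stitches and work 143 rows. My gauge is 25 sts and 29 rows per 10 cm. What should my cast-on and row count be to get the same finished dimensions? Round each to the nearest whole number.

Stitches: 111 × 25/24 = 115.62 → 116.
Rows: 143 × 29/33 = 125.67 → 126.

Cast on 116 stitches; work 126 rows.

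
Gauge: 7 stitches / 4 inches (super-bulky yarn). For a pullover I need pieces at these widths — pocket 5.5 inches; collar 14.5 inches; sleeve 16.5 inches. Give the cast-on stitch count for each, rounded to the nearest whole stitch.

Rate = 7/4 = 1.75 sts per in.
pocket: 5.5 × 1.75 = 9.62 → 10.
collar: 14.5 × 1.75 = 25.38 → 25.
sleeve: 16.5 × 1.75 = 28.88 → 29.

pocket 10; collar 25; sleeve 29.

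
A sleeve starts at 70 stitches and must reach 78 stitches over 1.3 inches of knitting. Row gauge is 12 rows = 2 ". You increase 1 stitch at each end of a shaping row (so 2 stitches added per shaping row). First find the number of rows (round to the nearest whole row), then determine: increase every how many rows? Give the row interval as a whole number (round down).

Rows = 1.3 × 6 = 7.8 → 8 rows.
Stitches to add: 8 → 4 shaping rows (at 2 st each).
8 / 4 = 2.00 → every 2 rows.

Increase every 2nd row.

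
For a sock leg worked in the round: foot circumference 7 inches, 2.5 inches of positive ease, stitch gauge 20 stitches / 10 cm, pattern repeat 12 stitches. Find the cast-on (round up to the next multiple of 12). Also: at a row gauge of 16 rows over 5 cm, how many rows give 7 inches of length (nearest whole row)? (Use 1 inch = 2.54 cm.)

Cast on 60 stitches; work 57 rows.

Finished = 7 + 2.5 = 9.5 inches.
9.5 inches × 2.54 = 24.13 cm.
20/10 = 2 sts per cm; 24.13 × 2 = 48.26 sts.
Next multiple of 12 → 60.
7 inches = 17.78 cm; × 3.2 = 56.90 → 57 rows.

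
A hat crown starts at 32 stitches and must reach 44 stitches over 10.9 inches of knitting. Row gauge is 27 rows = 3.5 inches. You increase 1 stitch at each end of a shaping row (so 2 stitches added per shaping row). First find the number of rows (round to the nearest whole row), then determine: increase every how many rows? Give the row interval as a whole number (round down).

Rows = 10.9 × 7.714 = 84.1 → 84 rows.
Stitches to add: 12 → 6 shaping rows (at 2 st each).
84 / 6 = 14.00 → every 14 rows.

Increase every 14th row.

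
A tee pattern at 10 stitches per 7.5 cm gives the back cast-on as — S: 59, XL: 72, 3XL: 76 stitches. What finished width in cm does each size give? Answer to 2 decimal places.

10/7.5 = 1.333 sts per cm.
S: 59 / 1.333 = 44.250 → 44.25 cm.
XL: 72 / 1.333 = 54.000 → 54.00 cm.
3XL: 76 / 1.333 = 57.000 → 57.00 cm.

S 44.25 cm; XL 54.00 cm; 3XL 57.00 cm.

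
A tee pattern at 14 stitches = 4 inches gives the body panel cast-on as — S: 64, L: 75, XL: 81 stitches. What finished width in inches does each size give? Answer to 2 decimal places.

S 18.29 inches; L 21.43 inches; XL 23.14 inches.

14/4 = 3.5 sts per in.
S: 64 / 3.5 = 18.286 → 18.29 in.
L: 75 / 3.5 = 21.429 → 21.43 in.
XL: 81 / 3.5 = 23.143 → 23.14 in.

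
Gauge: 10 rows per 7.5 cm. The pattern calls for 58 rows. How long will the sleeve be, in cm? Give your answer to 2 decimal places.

10 rows / 7.5 cm = 1.333 rows per cm.
58 / 1.333 = 43.500 cm.

43.50 cm.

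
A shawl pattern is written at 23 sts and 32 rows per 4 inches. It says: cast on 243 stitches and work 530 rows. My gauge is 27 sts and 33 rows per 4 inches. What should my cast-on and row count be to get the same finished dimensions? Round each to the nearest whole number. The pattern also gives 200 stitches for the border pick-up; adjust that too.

Cast on 285 stitches; work 547 rows; border pick-up 235 stitches.

Stitches: 243 × 27/23 = 285.26 → 285.
Rows: 530 × 33/32 = 546.56 → 547.
border pick-up: 200 × 27/23 = 234.78 → 235.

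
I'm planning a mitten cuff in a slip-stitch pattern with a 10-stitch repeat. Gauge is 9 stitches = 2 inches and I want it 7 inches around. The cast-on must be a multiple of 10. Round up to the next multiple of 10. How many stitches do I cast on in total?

40 stitches.

9 / 2 = 4.5 sts per inch.
7 × 4.5 = 31.50 sts.
Next multiple of 10: 40.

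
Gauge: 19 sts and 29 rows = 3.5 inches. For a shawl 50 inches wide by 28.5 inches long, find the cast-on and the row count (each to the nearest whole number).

Stitch gauge = 19/3.5 = 5.429 sts/in; 50 × 5.429 = 271.43 → 271 sts.
Row gauge = 29/3.5 = 8.286 rows/in; 28.5 × 8.286 = 236.14 → 236 rows.

Cast on 271 stitches and work 236 rows.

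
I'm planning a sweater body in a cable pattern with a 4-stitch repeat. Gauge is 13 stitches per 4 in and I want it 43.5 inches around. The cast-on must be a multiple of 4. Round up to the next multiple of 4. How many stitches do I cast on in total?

CO 144 sts.

13 / 4 = 3.25 sts per inch.
43.5 × 3.25 = 141.38 sts.
Next multiple of 4: 144.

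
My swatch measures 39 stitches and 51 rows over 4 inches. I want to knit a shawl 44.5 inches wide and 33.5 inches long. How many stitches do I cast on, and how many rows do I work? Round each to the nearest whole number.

Cast on 434 stitches and work 427 rows.

Stitch gauge = 39/4 = 9.75 sts/in; 44.5 × 9.75 = 433.88 → 434 sts.
Row gauge = 51/4 = 12.75 rows/in; 33.5 × 12.75 = 427.12 → 427 rows.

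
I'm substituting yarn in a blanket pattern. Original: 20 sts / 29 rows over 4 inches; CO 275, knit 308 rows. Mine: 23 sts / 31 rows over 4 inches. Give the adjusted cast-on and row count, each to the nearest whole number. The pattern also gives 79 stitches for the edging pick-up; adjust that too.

Stitches: 275 × 23/20 = 316.25 → 316.
Rows: 308 × 31/29 = 329.24 → 329.
edging pick-up: 79 × 23/20 = 90.85 → 91.

Cast on 316 stitches; work 329 rows; edging pick-up 91 stitches.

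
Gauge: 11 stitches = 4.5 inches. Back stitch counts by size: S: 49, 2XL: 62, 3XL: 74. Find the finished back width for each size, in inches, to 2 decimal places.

S 20.05 inches; 2XL 25.36 inches; 3XL 30.27 inches.

11/4.5 = 2.444 sts per in.
S: 49 / 2.444 = 20.045 → 20.05 in.
2XL: 62 / 2.444 = 25.364 → 25.36 in.
3XL: 74 / 2.444 = 30.273 → 30.27 in.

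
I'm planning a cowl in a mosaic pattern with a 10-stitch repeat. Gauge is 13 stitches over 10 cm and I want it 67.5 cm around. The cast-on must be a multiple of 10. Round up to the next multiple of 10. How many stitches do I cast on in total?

CO 90 sts.

13 / 10 = 1.3 sts per cm.
67.5 × 1.3 = 87.75 sts.
Next multiple of 10: 90.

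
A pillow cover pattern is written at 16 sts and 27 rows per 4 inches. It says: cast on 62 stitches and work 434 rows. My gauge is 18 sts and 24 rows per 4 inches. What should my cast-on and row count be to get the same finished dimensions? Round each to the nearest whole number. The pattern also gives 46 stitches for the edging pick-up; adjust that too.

Cast on 70 stitches; work 386 rows; edging pick-up 52 stitches.

Stitches: 62 × 18/16 = 69.75 → 70.
Rows: 434 × 24/27 = 385.78 → 386.
edging pick-up: 46 × 18/16 = 51.75 → 52.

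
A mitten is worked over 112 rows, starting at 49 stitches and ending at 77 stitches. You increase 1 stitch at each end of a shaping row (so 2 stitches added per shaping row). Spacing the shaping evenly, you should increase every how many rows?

Stitches to add: |77 − 49| = 28.
Shaping rows needed: 28 / 2 = 14.
112 rows / 14 = every 8 rows.

Increase every 8th row.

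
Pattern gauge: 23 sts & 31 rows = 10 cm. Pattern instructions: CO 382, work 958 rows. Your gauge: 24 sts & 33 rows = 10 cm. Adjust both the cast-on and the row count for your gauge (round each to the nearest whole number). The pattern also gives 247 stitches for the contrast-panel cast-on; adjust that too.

Stitches: 382 × 24/23 = 398.61 → 399.
Rows: 958 × 33/31 = 1019.81 → 1020.
contrast-panel cast-on: 247 × 24/23 = 257.74 → 258.

Cast on 399 stitches; work 1020 rows; contrast-panel cast-on 258 stitches.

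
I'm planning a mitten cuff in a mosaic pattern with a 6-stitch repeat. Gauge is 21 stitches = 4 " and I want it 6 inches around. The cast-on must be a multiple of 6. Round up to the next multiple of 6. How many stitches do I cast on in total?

21 / 4 = 5.25 sts per inch.
6 × 5.25 = 31.50 sts.
Next multiple of 6: 36.

36 stitches.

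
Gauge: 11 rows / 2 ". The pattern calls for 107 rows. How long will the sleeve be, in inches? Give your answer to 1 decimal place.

11 rows / 2 inch = 5.5 rows per inch.
107 / 5.5 = 19.45 inches.

19.5 inches.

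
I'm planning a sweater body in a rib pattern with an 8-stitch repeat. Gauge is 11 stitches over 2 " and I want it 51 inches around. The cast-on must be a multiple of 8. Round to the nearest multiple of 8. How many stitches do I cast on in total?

Cast on 280 stitches.

11 / 2 = 5.5 sts per inch.
51 × 5.5 = 280.50 sts.
Nearest multiple of 8: 280.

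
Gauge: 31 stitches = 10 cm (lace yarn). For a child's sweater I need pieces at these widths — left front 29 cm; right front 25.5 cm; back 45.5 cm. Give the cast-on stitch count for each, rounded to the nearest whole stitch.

left front 90; right front 79; back 141.

Rate = 31/10 = 3.1 sts per cm.
left front: 29 × 3.1 = 89.90 → 90.
right front: 25.5 × 3.1 = 79.05 → 79.
back: 45.5 × 3.1 = 141.05 → 141.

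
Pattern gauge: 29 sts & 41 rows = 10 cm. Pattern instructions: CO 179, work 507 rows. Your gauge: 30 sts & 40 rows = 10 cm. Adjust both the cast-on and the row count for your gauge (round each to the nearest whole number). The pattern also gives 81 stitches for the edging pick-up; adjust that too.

Stitches: 179 × 30/29 = 185.17 → 185.
Rows: 507 × 40/41 = 494.63 → 495.
edging pick-up: 81 × 30/29 = 83.79 → 84.

Cast on 185 stitches; work 495 rows; edging pick-up 84 stitches.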